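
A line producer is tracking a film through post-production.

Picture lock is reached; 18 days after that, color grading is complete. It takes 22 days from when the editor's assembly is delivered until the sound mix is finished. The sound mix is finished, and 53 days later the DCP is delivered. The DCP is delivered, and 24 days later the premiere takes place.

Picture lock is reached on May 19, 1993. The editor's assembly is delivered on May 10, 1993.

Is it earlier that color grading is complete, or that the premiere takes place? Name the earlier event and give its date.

Picture lock is reached: May 19, 1993.
Color grading is complete: May 19, 1993 + 18 days = Jun 6, 1993.
The editor's assembly is delivered: May 10, 1993.
The sound mix is finished: May 10, 1993 + 22 days = Jun 1, 1993.
The DCP is delivered: Jun 1, 1993 + 53 days = Jul 24, 1993.
The premiere takes place: Jul 24, 1993 + 24 days = Aug 17, 1993.
Comparing: color grading is complete on Jun 6, 1993 vs the premiere takes place on Aug 17, 1993. Earlier: color grading is complete.

Color grading is complete — June 6, 1993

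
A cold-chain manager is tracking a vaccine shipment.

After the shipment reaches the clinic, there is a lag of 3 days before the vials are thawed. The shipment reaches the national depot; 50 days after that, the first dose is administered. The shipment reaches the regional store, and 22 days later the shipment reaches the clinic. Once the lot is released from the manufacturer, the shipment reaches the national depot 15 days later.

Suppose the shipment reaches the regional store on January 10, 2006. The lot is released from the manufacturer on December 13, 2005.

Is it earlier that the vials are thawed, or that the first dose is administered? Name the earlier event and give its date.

The vials are thawed — February 4, 2006

The shipment reaches the regional store: Jan 10, 2006.
The shipment reaches the clinic: Jan 10, 2006 + 22 days = Feb 1, 2006.
The vials are thawed: Feb 1, 2006 + 3 days = Feb 4, 2006.
The lot is released from the manufacturer: Dec 13, 2005.
The shipment reaches the national depot: Dec 13, 2005 + 15 days = Dec 28, 2005.
The first dose is administered: Dec 28, 2005 + 50 days = Feb 16, 2006.
Comparing: the vials are thawed on Feb 4, 2006 vs the first dose is administered on Feb 16, 2006. Earlier: the vials are thawed.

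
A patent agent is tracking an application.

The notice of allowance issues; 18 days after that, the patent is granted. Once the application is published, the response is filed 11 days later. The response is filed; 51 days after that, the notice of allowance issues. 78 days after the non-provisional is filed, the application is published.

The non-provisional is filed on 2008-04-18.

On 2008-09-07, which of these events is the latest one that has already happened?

The non-provisional is filed: Apr 18, 2008.
The application is published: Apr 18, 2008 + 78 days = Jul 5, 2008.
The response is filed: Jul 5, 2008 + 11 days = Jul 16, 2008.
The notice of allowance issues: Jul 16, 2008 + 51 days = Sep 5, 2008.
The patent is granted: Sep 5, 2008 + 18 days = Sep 23, 2008.
Sep 7, 2008 falls between when the notice of allowance issues (Sep 5, 2008) and when the patent is granted (Sep 23, 2008).

The notice of allowance issues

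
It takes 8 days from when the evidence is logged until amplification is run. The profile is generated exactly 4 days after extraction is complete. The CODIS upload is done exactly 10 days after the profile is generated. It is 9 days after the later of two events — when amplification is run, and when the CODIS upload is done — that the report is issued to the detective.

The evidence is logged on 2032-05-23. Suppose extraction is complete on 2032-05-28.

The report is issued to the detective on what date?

2032-06-20

The evidence is logged: May 23, 2032.
Amplification is run: May 23, 2032 + 8 days = May 31, 2032.
Extraction is complete: May 28, 2032.
The profile is generated: May 28, 2032 + 4 days = Jun 1, 2032.
The CODIS upload is done: Jun 1, 2032 + 10 days = Jun 11, 2032.
Both prerequisites met — amplification is run (May 31, 2032), the CODIS upload is done (Jun 11, 2032); the later is Jun 11, 2032.
The report is issued to the detective: Jun 11, 2032 + 9 days = Jun 20, 2032.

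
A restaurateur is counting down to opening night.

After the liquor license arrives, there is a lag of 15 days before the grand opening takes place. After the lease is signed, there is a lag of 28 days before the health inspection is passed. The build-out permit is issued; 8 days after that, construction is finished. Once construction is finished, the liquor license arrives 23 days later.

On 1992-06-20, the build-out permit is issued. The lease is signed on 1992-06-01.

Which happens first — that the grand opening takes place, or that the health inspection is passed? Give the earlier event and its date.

The health inspection is passed — 1992-06-29

The build-out permit is issued: Jun 20, 1992.
Construction is finished: Jun 20, 1992 + 8 days = Jun 28, 1992.
The liquor license arrives: Jun 28, 1992 + 23 days = Jul 21, 1992.
The grand opening takes place: Jul 21, 1992 + 15 days = Aug 5, 1992.
The lease is signed: Jun 1, 1992.
The health inspection is passed: Jun 1, 1992 + 28 days = Jun 29, 1992.
Comparing: the grand opening takes place on Aug 5, 1992 vs the health inspection is passed on Jun 29, 1992. Earlier: the health inspection is passed.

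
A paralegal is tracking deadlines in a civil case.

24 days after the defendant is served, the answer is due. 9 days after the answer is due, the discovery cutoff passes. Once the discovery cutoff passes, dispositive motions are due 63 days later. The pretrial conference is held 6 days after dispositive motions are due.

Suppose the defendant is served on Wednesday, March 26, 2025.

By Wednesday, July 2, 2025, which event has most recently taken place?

The defendant is served: Mar 26, 2025.
The answer is due: Mar 26, 2025 + 24 days = Apr 19, 2025.
The discovery cutoff passes: Apr 19, 2025 + 9 days = Apr 28, 2025.
Dispositive motions are due: Apr 28, 2025 + 63 days = Jun 30, 2025.
The pretrial conference is held: Jun 30, 2025 + 6 days = Jul 6, 2025.
Jul 2, 2025 falls between when dispositive motions are due (Jun 30, 2025) and when the pretrial conference is held (Jul 6, 2025).

Dispositive motions are due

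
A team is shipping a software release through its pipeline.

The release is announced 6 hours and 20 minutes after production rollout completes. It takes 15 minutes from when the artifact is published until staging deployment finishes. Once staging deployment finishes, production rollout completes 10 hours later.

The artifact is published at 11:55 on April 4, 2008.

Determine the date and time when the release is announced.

04:30 on April 5, 2008

The artifact is published: 11:55 Apr 4, 2008.
Staging deployment finishes: 11:55 Apr 4, 2008 + 15m = 12:10 Apr 4, 2008.
Production rollout completes: 12:10 Apr 4, 2008 + 10h = 22:10 Apr 4, 2008.
The release is announced: 22:10 Apr 4, 2008 + 6h20m = 04:30 Apr 5, 2008.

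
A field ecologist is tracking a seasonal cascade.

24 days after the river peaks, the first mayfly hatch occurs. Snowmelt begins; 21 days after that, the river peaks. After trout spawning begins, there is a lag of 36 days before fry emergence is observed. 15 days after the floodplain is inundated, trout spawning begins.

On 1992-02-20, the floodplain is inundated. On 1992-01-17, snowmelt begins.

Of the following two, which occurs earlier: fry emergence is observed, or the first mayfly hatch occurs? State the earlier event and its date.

The first mayfly hatch occurs — 1992-03-02

The floodplain is inundated: Feb 20, 1992.
Trout spawning begins: Feb 20, 1992 + 15 days = Mar 6, 1992.
Fry emergence is observed: Mar 6, 1992 + 36 days = Apr 11, 1992.
Snowmelt begins: Jan 17, 1992.
The river peaks: Jan 17, 1992 + 21 days = Feb 7, 1992.
The first mayfly hatch occurs: Feb 7, 1992 + 24 days = Mar 2, 1992.
Comparing: fry emergence is observed on Apr 11, 1992 vs the first mayfly hatch occurs on Mar 2, 1992. Earlier: the first mayfly hatch occurs.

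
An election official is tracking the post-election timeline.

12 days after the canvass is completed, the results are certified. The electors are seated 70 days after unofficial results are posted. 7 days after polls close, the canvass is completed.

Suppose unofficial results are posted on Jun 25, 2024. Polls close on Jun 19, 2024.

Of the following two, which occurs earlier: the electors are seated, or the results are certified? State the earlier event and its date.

The results are certified — Jul 8, 2024

Unofficial results are posted: Jun 25, 2024.
The electors are seated: Jun 25, 2024 + 70 days = Sep 3, 2024.
Polls close: Jun 19, 2024.
The canvass is completed: Jun 19, 2024 + 7 days = Jun 26, 2024.
The results are certified: Jun 26, 2024 + 12 days = Jul 8, 2024.
Comparing: the electors are seated on Sep 3, 2024 vs the results are certified on Jul 8, 2024. Earlier: the results are certified.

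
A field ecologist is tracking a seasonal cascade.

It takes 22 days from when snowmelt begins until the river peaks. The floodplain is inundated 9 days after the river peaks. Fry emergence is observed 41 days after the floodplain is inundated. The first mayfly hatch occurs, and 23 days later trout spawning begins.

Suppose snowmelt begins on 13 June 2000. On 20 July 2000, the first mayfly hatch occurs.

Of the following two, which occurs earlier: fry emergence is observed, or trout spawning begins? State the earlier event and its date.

Snowmelt begins: Jun 13, 2000.
The river peaks: Jun 13, 2000 + 22 days = Jul 5, 2000.
The floodplain is inundated: Jul 5, 2000 + 9 days = Jul 14, 2000.
Fry emergence is observed: Jul 14, 2000 + 41 days = Aug 24, 2000.
The first mayfly hatch occurs: Jul 20, 2000.
Trout spawning begins: Jul 20, 2000 + 23 days = Aug 12, 2000.
Comparing: fry emergence is observed on Aug 24, 2000 vs trout spawning begins on Aug 12, 2000. Earlier: trout spawning begins.

Trout spawning begins — 12 August 2000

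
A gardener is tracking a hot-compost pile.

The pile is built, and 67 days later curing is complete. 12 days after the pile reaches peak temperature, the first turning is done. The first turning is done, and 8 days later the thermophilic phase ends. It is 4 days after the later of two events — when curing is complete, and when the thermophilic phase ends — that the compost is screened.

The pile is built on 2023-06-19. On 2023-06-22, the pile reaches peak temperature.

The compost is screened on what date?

2023-08-29

The pile is built: Jun 19, 2023.
Curing is complete: Jun 19, 2023 + 67 days = Aug 25, 2023.
The pile reaches peak temperature: Jun 22, 2023.
The first turning is done: Jun 22, 2023 + 12 days = Jul 4, 2023.
The thermophilic phase ends: Jul 4, 2023 + 8 days = Jul 12, 2023.
Both prerequisites met — curing is complete (Aug 25, 2023), the thermophilic phase ends (Jul 12, 2023); the later is Aug 25, 2023.
The compost is screened: Aug 25, 2023 + 4 days = Aug 29, 2023.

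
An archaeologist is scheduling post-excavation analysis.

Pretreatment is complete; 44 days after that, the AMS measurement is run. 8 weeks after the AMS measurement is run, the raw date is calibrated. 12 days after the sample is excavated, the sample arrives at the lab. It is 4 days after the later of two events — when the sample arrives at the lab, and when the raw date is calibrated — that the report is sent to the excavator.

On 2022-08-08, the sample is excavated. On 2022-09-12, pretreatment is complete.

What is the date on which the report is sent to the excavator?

The sample is excavated: Aug 8, 2022.
The sample arrives at the lab: Aug 8, 2022 + 12 days = Aug 20, 2022.
Pretreatment is complete: Sep 12, 2022.
The AMS measurement is run: Sep 12, 2022 + 44 days = Oct 26, 2022.
The raw date is calibrated: Oct 26, 2022 + 8 weeks = Dec 21, 2022.
Both prerequisites met — the sample arrives at the lab (Aug 20, 2022), the raw date is calibrated (Dec 21, 2022); the later is Dec 21, 2022.
The report is sent to the excavator: Dec 21, 2022 + 4 days = Dec 25, 2022.

2022-12-25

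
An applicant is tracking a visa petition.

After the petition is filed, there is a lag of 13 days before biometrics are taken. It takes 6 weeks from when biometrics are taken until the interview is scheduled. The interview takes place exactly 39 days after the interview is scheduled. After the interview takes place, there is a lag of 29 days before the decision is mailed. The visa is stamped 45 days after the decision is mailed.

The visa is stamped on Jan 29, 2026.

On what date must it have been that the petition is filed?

The visa is stamped: Jan 29, 2026.
The decision is mailed: Jan 29, 2026 − 45 days = Dec 15, 2025.
The interview takes place: Dec 15, 2025 − 29 days = Nov 16, 2025.
The interview is scheduled: Nov 16, 2025 − 39 days = Oct 8, 2025.
Biometrics are taken: Oct 8, 2025 − 6 weeks = Aug 27, 2025.
The petition is filed: Aug 27, 2025 − 13 days = Aug 14, 2025.

Aug 14, 2025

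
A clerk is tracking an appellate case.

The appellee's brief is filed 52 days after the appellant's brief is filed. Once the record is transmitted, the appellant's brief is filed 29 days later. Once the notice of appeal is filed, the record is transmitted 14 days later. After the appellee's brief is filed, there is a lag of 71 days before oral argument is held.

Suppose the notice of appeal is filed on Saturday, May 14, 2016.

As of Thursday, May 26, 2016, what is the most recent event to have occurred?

The notice of appeal is filed

The notice of appeal is filed: May 14, 2016.
The record is transmitted: May 14, 2016 + 14 days = May 28, 2016.
The appellant's brief is filed: May 28, 2016 + 29 days = Jun 26, 2016.
The appellee's brief is filed: Jun 26, 2016 + 52 days = Aug 17, 2016.
Oral argument is held: Aug 17, 2016 + 71 days = Oct 27, 2016.
May 26, 2016 falls between when the notice of appeal is filed (May 14, 2016) and when the record is transmitted (May 28, 2016).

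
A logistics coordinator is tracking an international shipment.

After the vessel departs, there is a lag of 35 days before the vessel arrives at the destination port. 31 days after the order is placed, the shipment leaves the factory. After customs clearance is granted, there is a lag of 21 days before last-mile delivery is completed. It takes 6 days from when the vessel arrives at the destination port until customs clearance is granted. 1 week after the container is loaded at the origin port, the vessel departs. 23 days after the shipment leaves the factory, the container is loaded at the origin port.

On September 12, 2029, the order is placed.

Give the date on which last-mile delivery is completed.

January 13, 2030

The order is placed: Sep 12, 2029.
The shipment leaves the factory: Sep 12, 2029 + 31 days = Oct 13, 2029.
The container is loaded at the origin port: Oct 13, 2029 + 23 days = Nov 5, 2029.
The vessel departs: Nov 5, 2029 + 1 week = Nov 12, 2029.
The vessel arrives at the destination port: Nov 12, 2029 + 35 days = Dec 17, 2029.
Customs clearance is granted: Dec 17, 2029 + 6 days = Dec 23, 2029.
Last-mile delivery is completed: Dec 23, 2029 + 21 days = Jan 13, 2030.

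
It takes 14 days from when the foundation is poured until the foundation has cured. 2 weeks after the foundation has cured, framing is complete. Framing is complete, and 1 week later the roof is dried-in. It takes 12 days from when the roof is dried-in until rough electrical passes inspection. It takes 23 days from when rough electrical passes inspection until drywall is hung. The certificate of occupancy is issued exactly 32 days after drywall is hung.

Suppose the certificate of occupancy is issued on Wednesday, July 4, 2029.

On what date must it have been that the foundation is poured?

The certificate of occupancy is issued: Jul 4, 2029.
Drywall is hung: Jul 4, 2029 − 32 days = Jun 2, 2029.
Rough electrical passes inspection: Jun 2, 2029 − 23 days = May 10, 2029.
The roof is dried-in: May 10, 2029 − 12 days = Apr 28, 2029.
Framing is complete: Apr 28, 2029 − 1 week = Apr 21, 2029.
The foundation has cured: Apr 21, 2029 − 2 weeks = Apr 7, 2029.
The foundation is poured: Apr 7, 2029 − 14 days = Mar 24, 2029.

Saturday, March 24, 2029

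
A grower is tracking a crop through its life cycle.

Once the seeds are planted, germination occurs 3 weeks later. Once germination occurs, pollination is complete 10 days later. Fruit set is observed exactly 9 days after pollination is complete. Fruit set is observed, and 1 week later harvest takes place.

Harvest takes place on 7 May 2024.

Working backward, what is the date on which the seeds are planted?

Harvest takes place: May 7, 2024.
Fruit set is observed: May 7, 2024 − 1 week = Apr 30, 2024.
Pollination is complete: Apr 30, 2024 − 9 days = Apr 21, 2024.
Germination occurs: Apr 21, 2024 − 10 days = Apr 11, 2024.
The seeds are planted: Apr 11, 2024 − 3 weeks = Mar 21, 2024.

21 March 2024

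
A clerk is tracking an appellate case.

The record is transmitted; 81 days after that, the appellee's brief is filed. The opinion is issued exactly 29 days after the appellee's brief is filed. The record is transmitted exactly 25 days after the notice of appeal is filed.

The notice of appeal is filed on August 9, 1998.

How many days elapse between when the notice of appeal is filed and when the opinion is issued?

135 days

Causal path: the notice of appeal is filed → the record is transmitted → the appellee's brief is filed → the opinion is issued.
Total delay along the path: 25 + 81 + 29 = 135 days.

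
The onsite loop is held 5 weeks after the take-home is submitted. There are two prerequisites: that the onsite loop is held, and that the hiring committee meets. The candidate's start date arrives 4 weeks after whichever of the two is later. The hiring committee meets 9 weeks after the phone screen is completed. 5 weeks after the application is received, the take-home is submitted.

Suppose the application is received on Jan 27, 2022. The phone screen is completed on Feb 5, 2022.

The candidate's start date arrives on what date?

The application is received: Jan 27, 2022.
The take-home is submitted: Jan 27, 2022 + 5 weeks = Mar 3, 2022.
The onsite loop is held: Mar 3, 2022 + 5 weeks = Apr 7, 2022.
The phone screen is completed: Feb 5, 2022.
The hiring committee meets: Feb 5, 2022 + 9 weeks = Apr 9, 2022.
Both prerequisites met — the onsite loop is held (Apr 7, 2022), the hiring committee meets (Apr 9, 2022); the later is Apr 9, 2022.
The candidate's start date arrives: Apr 9, 2022 + 4 weeks = May 7, 2022.

May 7, 2022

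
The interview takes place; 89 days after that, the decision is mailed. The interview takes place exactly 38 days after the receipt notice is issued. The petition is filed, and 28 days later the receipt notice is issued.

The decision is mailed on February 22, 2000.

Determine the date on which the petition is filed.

The decision is mailed: Feb 22, 2000.
The interview takes place: Feb 22, 2000 − 89 days = Nov 25, 1999.
The receipt notice is issued: Nov 25, 1999 − 38 days = Oct 18, 1999.
The petition is filed: Oct 18, 1999 − 28 days = Sep 20, 1999.

September 20, 1999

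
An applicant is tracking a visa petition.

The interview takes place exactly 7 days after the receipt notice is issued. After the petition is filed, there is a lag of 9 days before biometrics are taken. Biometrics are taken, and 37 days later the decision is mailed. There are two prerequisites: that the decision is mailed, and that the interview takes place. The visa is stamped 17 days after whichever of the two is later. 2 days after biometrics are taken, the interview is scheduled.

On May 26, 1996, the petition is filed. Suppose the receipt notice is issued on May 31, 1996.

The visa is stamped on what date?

Jul 28, 1996

The petition is filed: May 26, 1996.
Biometrics are taken: May 26, 1996 + 9 days = Jun 4, 1996.
The decision is mailed: Jun 4, 1996 + 37 days = Jul 11, 1996.
The receipt notice is issued: May 31, 1996.
The interview takes place: May 31, 1996 + 7 days = Jun 7, 1996.
Both prerequisites met — the decision is mailed (Jul 11, 1996), the interview takes place (Jun 7, 1996); the later is Jul 11, 1996.
The visa is stamped: Jul 11, 1996 + 17 days = Jul 28, 1996.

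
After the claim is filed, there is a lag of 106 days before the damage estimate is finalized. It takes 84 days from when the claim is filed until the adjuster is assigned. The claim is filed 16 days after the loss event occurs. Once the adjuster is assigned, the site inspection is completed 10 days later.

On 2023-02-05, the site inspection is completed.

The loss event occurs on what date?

The site inspection is completed: Feb 5, 2023.
The adjuster is assigned: Feb 5, 2023 − 10 days = Jan 26, 2023.
The claim is filed: Jan 26, 2023 − 84 days = Nov 3, 2022.
The loss event occurs: Nov 3, 2022 − 16 days = Oct 18, 2022.

2022-10-18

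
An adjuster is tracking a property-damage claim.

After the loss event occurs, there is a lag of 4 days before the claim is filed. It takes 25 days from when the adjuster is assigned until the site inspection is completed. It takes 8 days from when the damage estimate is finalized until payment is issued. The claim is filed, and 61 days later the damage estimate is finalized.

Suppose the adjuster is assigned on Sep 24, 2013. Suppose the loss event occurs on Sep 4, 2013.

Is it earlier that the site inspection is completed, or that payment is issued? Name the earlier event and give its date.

The site inspection is completed — Oct 19, 2013

The adjuster is assigned: Sep 24, 2013.
The site inspection is completed: Sep 24, 2013 + 25 days = Oct 19, 2013.
The loss event occurs: Sep 4, 2013.
The claim is filed: Sep 4, 2013 + 4 days = Sep 8, 2013.
The damage estimate is finalized: Sep 8, 2013 + 61 days = Nov 8, 2013.
Payment is issued: Nov 8, 2013 + 8 days = Nov 16, 2013.
Comparing: the site inspection is completed on Oct 19, 2013 vs payment is issued on Nov 16, 2013. Earlier: the site inspection is completed.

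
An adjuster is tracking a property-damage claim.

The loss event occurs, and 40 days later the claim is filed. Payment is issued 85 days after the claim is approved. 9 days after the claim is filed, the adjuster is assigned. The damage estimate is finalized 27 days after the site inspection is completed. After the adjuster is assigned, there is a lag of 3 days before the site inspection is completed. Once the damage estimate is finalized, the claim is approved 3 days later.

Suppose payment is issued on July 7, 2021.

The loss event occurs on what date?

January 21, 2021

Payment is issued: Jul 7, 2021.
The claim is approved: Jul 7, 2021 − 85 days = Apr 13, 2021.
The damage estimate is finalized: Apr 13, 2021 − 3 days = Apr 10, 2021.
The site inspection is completed: Apr 10, 2021 − 27 days = Mar 14, 2021.
The adjuster is assigned: Mar 14, 2021 − 3 days = Mar 11, 2021.
The claim is filed: Mar 11, 2021 − 9 days = Mar 2, 2021.
The loss event occurs: Mar 2, 2021 − 40 days = Jan 21, 2021.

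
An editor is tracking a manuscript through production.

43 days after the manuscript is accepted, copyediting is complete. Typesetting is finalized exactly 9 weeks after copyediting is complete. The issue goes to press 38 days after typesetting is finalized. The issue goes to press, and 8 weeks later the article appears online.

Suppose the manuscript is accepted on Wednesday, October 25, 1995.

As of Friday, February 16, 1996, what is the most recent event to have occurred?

Typesetting is finalized

The manuscript is accepted: Oct 25, 1995.
Copyediting is complete: Oct 25, 1995 + 43 days = Dec 7, 1995.
Typesetting is finalized: Dec 7, 1995 + 9 weeks = Feb 8, 1996.
The issue goes to press: Feb 8, 1996 + 38 days = Mar 17, 1996.
The article appears online: Mar 17, 1996 + 8 weeks = May 12, 1996.
Feb 16, 1996 falls between when typesetting is finalized (Feb 8, 1996) and when the issue goes to press (Mar 17, 1996).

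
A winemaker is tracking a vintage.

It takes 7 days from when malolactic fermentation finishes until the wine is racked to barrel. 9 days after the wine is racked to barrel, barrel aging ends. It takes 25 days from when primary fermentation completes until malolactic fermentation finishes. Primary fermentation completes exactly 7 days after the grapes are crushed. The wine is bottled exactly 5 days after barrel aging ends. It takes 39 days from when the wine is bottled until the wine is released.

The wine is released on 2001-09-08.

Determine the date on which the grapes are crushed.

The wine is released: Sep 8, 2001.
The wine is bottled: Sep 8, 2001 − 39 days = Jul 31, 2001.
Barrel aging ends: Jul 31, 2001 − 5 days = Jul 26, 2001.
The wine is racked to barrel: Jul 26, 2001 − 9 days = Jul 17, 2001.
Malolactic fermentation finishes: Jul 17, 2001 − 7 days = Jul 10, 2001.
Primary fermentation completes: Jul 10, 2001 − 25 days = Jun 15, 2001.
The grapes are crushed: Jun 15, 2001 − 7 days = Jun 8, 2001.

2001-06-08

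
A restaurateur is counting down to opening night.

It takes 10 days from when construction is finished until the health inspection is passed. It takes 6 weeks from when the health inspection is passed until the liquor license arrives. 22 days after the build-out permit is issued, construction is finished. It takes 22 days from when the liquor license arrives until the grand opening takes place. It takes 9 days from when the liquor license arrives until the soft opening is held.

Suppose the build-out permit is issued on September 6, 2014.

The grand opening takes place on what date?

December 11, 2014

The build-out permit is issued: Sep 6, 2014.
Construction is finished: Sep 6, 2014 + 22 days = Sep 28, 2014.
The health inspection is passed: Sep 28, 2014 + 10 days = Oct 8, 2014.
The liquor license arrives: Oct 8, 2014 + 6 weeks = Nov 19, 2014.
The grand opening takes place: Nov 19, 2014 + 22 days = Dec 11, 2014.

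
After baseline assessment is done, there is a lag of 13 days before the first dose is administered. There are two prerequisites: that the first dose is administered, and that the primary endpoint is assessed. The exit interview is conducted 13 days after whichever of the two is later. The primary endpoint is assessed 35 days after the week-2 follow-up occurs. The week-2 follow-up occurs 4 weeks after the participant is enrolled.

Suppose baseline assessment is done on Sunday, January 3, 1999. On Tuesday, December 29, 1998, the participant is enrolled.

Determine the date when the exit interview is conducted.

Baseline assessment is done: Jan 3, 1999.
The first dose is administered: Jan 3, 1999 + 13 days = Jan 16, 1999.
The participant is enrolled: Dec 29, 1998.
The week-2 follow-up occurs: Dec 29, 1998 + 4 weeks = Jan 26, 1999.
The primary endpoint is assessed: Jan 26, 1999 + 35 days = Mar 2, 1999.
Both prerequisites met — the first dose is administered (Jan 16, 1999), the primary endpoint is assessed (Mar 2, 1999); the later is Mar 2, 1999.
The exit interview is conducted: Mar 2, 1999 + 13 days = Mar 15, 1999.

Monday, March 15, 1999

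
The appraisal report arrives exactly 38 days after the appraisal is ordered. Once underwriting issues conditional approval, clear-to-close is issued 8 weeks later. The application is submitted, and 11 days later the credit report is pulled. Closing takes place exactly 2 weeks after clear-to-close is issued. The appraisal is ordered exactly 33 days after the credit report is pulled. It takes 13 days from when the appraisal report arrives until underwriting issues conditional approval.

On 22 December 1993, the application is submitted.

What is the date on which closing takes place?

5 June 1994

The application is submitted: Dec 22, 1993.
The credit report is pulled: Dec 22, 1993 + 11 days = Jan 2, 1994.
The appraisal is ordered: Jan 2, 1994 + 33 days = Feb 4, 1994.
The appraisal report arrives: Feb 4, 1994 + 38 days = Mar 14, 1994.
Underwriting issues conditional approval: Mar 14, 1994 + 13 days = Mar 27, 1994.
Clear-to-close is issued: Mar 27, 1994 + 8 weeks = May 22, 1994.
Closing takes place: May 22, 1994 + 2 weeks = Jun 5, 1994.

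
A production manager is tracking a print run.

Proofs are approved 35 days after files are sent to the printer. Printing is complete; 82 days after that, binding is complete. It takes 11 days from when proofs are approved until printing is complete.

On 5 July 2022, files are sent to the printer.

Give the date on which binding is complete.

10 November 2022

Files are sent to the printer: Jul 5, 2022.
Proofs are approved: Jul 5, 2022 + 35 days = Aug 9, 2022.
Printing is complete: Aug 9, 2022 + 11 days = Aug 20, 2022.
Binding is complete: Aug 20, 2022 + 82 days = Nov 10, 2022.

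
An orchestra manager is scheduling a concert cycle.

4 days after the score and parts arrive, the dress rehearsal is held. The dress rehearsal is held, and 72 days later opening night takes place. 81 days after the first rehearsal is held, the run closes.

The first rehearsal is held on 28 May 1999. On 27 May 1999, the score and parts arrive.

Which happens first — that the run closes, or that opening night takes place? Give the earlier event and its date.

Opening night takes place — 11 August 1999

The first rehearsal is held: May 28, 1999.
The run closes: May 28, 1999 + 81 days = Aug 17, 1999.
The score and parts arrive: May 27, 1999.
The dress rehearsal is held: May 27, 1999 + 4 days = May 31, 1999.
Opening night takes place: May 31, 1999 + 72 days = Aug 11, 1999.
Comparing: the run closes on Aug 17, 1999 vs opening night takes place on Aug 11, 1999. Earlier: opening night takes place.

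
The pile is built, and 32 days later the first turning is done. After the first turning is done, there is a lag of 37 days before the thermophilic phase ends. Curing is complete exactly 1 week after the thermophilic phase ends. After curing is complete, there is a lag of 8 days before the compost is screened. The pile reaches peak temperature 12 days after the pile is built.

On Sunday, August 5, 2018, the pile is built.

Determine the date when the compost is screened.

The pile is built: Aug 5, 2018.
The first turning is done: Aug 5, 2018 + 32 days = Sep 6, 2018.
The thermophilic phase ends: Sep 6, 2018 + 37 days = Oct 13, 2018.
Curing is complete: Oct 13, 2018 + 1 week = Oct 20, 2018.
The compost is screened: Oct 20, 2018 + 8 days = Oct 28, 2018.

Sunday, October 28, 2018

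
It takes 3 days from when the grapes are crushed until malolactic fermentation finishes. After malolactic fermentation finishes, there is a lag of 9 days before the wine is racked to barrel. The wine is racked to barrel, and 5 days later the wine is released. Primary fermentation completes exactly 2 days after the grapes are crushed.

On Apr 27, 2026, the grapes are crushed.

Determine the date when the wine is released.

May 14, 2026

The grapes are crushed: Apr 27, 2026.
Malolactic fermentation finishes: Apr 27, 2026 + 3 days = Apr 30, 2026.
The wine is racked to barrel: Apr 30, 2026 + 9 days = May 9, 2026.
The wine is released: May 9, 2026 + 5 days = May 14, 2026.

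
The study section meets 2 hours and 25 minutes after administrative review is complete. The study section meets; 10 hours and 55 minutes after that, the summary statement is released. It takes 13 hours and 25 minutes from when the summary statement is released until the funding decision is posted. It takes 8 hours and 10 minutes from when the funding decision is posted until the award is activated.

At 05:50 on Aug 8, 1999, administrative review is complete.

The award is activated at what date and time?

16:45 on Aug 9, 1999

Administrative review is complete: 05:50 Aug 8, 1999.
The study section meets: 05:50 Aug 8, 1999 + 2h25m = 08:15 Aug 8, 1999.
The summary statement is released: 08:15 Aug 8, 1999 + 10h55m = 19:10 Aug 8, 1999.
The funding decision is posted: 19:10 Aug 8, 1999 + 13h25m = 08:35 Aug 9, 1999.
The award is activated: 08:35 Aug 9, 1999 + 8h10m = 16:45 Aug 9, 1999.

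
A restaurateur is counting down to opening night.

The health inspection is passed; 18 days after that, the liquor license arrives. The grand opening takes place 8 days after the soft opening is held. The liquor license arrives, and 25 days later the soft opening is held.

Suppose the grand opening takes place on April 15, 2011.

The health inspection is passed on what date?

February 23, 2011

The grand opening takes place: Apr 15, 2011.
The soft opening is held: Apr 15, 2011 − 8 days = Apr 7, 2011.
The liquor license arrives: Apr 7, 2011 − 25 days = Mar 13, 2011.
The health inspection is passed: Mar 13, 2011 − 18 days = Feb 23, 2011.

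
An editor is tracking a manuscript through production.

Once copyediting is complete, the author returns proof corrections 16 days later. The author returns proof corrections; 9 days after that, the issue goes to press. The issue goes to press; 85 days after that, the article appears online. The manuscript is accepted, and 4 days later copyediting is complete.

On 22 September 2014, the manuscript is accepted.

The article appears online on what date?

The manuscript is accepted: Sep 22, 2014.
Copyediting is complete: Sep 22, 2014 + 4 days = Sep 26, 2014.
The author returns proof corrections: Sep 26, 2014 + 16 days = Oct 12, 2014.
The issue goes to press: Oct 12, 2014 + 9 days = Oct 21, 2014.
The article appears online: Oct 21, 2014 + 85 days = Jan 14, 2015.

14 January 2015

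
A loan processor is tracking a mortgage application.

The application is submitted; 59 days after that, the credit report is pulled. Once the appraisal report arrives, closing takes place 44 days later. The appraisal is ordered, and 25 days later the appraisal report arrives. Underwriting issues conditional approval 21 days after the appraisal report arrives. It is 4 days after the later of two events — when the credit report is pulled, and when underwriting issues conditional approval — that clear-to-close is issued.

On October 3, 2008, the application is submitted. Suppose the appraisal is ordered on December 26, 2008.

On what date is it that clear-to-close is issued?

February 14, 2009

The application is submitted: Oct 3, 2008.
The credit report is pulled: Oct 3, 2008 + 59 days = Dec 1, 2008.
The appraisal is ordered: Dec 26, 2008.
The appraisal report arrives: Dec 26, 2008 + 25 days = Jan 20, 2009.
Underwriting issues conditional approval: Jan 20, 2009 + 21 days = Feb 10, 2009.
Both prerequisites met — the credit report is pulled (Dec 1, 2008), underwriting issues conditional approval (Feb 10, 2009); the later is Feb 10, 2009.
Clear-to-close is issued: Feb 10, 2009 + 4 days = Feb 14, 2009.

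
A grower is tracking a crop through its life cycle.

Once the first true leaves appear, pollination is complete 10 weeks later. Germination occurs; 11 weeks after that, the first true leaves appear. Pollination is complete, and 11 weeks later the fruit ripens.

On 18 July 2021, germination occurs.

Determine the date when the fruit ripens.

27 February 2022

Germination occurs: Jul 18, 2021.
The first true leaves appear: Jul 18, 2021 + 11 weeks = Oct 3, 2021.
Pollination is complete: Oct 3, 2021 + 10 weeks = Dec 12, 2021.
The fruit ripens: Dec 12, 2021 + 11 weeks = Feb 27, 2022.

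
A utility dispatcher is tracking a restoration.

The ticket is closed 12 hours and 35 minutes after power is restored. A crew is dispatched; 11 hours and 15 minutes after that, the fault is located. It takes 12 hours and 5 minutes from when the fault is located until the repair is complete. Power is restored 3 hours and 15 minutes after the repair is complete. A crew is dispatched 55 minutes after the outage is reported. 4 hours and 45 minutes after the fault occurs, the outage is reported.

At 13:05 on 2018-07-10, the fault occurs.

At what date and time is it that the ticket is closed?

09:55 on 2018-07-12

The fault occurs: 13:05 Jul 10, 2018.
The outage is reported: 13:05 Jul 10, 2018 + 4h45m = 17:50 Jul 10, 2018.
A crew is dispatched: 17:50 Jul 10, 2018 + 55m = 18:45 Jul 10, 2018.
The fault is located: 18:45 Jul 10, 2018 + 11h15m = 06:00 Jul 11, 2018.
The repair is complete: 06:00 Jul 11, 2018 + 12h05m = 18:05 Jul 11, 2018.
Power is restored: 18:05 Jul 11, 2018 + 3h15m = 21:20 Jul 11, 2018.
The ticket is closed: 21:20 Jul 11, 2018 + 12h35m = 09:55 Jul 12, 2018.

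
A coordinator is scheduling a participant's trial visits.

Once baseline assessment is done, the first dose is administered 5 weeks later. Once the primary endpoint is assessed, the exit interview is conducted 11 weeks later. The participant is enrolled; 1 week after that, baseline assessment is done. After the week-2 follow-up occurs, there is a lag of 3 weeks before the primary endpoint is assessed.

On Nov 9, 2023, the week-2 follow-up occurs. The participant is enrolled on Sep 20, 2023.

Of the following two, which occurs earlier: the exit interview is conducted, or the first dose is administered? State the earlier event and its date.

The first dose is administered — Nov 1, 2023

The week-2 follow-up occurs: Nov 9, 2023.
The primary endpoint is assessed: Nov 9, 2023 + 3 weeks = Nov 30, 2023.
The exit interview is conducted: Nov 30, 2023 + 11 weeks = Feb 15, 2024.
The participant is enrolled: Sep 20, 2023.
Baseline assessment is done: Sep 20, 2023 + 1 week = Sep 27, 2023.
The first dose is administered: Sep 27, 2023 + 5 weeks = Nov 1, 2023.
Comparing: the exit interview is conducted on Feb 15, 2024 vs the first dose is administered on Nov 1, 2023. Earlier: the first dose is administered.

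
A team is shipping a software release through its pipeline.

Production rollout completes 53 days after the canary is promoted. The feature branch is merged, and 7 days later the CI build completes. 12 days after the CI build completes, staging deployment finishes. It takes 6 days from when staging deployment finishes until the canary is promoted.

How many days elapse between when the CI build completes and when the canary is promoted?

18 days

Causal path: the CI build completes → staging deployment finishes → the canary is promoted.
Total delay along the path: 12 + 6 = 18 days.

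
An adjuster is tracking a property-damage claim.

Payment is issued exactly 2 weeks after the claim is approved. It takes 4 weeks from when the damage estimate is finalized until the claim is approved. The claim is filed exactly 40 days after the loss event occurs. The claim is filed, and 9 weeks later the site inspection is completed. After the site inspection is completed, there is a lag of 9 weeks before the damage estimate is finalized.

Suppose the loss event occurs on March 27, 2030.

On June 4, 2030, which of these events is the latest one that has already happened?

The loss event occurs: Mar 27, 2030.
The claim is filed: Mar 27, 2030 + 40 days = May 6, 2030.
The site inspection is completed: May 6, 2030 + 9 weeks = Jul 8, 2030.
The damage estimate is finalized: Jul 8, 2030 + 9 weeks = Sep 9, 2030.
The claim is approved: Sep 9, 2030 + 4 weeks = Oct 7, 2030.
Payment is issued: Oct 7, 2030 + 2 weeks = Oct 21, 2030.
Jun 4, 2030 falls between when the claim is filed (May 6, 2030) and when the site inspection is completed (Jul 8, 2030).

The claim is filed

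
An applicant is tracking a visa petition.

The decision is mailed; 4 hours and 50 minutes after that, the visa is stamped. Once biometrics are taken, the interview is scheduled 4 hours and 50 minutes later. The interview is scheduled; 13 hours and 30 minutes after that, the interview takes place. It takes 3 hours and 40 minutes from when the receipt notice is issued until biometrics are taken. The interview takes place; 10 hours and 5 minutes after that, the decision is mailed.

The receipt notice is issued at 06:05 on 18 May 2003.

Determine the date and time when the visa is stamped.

19:00 on 19 May 2003

The receipt notice is issued: 06:05 May 18, 2003.
Biometrics are taken: 06:05 May 18, 2003 + 3h40m = 09:45 May 18, 2003.
The interview is scheduled: 09:45 May 18, 2003 + 4h50m = 14:35 May 18, 2003.
The interview takes place: 14:35 May 18, 2003 + 13h30m = 04:05 May 19, 2003.
The decision is mailed: 04:05 May 19, 2003 + 10h05m = 14:10 May 19, 2003.
The visa is stamped: 14:10 May 19, 2003 + 4h50m = 19:00 May 19, 2003.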